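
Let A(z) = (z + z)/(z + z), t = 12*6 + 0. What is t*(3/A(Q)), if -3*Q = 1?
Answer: 216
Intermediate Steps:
Q = -1/3 (Q = -1/3*1 = -1/3 ≈ -0.33333)
t = 72 (t = 72 + 0 = 72)
A(z) = 1 (A(z) = (2*z)/((2*z)) = (2*z)*(1/(2*z)) = 1)
t*(3/A(Q)) = 72*(3/1) = 72*(3*1) = 72*3 = 216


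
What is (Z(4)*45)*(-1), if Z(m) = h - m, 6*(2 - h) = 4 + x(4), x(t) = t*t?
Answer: 240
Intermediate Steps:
x(t) = t²
h = -4/3 (h = 2 - (4 + 4²)/6 = 2 - (4 + 16)/6 = 2 - ⅙*20 = 2 - 10/3 = -4/3 ≈ -1.3333)
Z(m) = -4/3 - m
(Z(4)*45)*(-1) = ((-4/3 - 1*4)*45)*(-1) = ((-4/3 - 4)*45)*(-1) = -16/3*45*(-1) = -240*(-1) = 240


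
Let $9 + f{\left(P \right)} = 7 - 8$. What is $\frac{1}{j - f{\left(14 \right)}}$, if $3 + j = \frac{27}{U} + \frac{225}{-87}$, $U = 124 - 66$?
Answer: $\frac{58}{283} \approx 0.20495$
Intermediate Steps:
$U = 58$
$j = - \frac{297}{58}$ ($j = -3 + \left(\frac{27}{58} + \frac{225}{-87}\right) = -3 + \left(27 \cdot \frac{1}{58} + 225 \left(- \frac{1}{87}\right)\right) = -3 + \left(\frac{27}{58} - \frac{75}{29}\right) = -3 - \frac{123}{58} = - \frac{297}{58} \approx -5.1207$)
$f{\left(P \right)} = -10$ ($f{\left(P \right)} = -9 + \left(7 - 8\right) = -9 - 1 = -10$)
$\frac{1}{j - f{\left(14 \right)}} = \frac{1}{- \frac{297}{58} - -10} = \frac{1}{- \frac{297}{58} + 10} = \frac{1}{\frac{283}{58}} = \frac{58}{283}$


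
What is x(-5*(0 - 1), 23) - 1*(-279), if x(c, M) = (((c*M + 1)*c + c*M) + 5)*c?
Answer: 3779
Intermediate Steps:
x(c, M) = c*(5 + M*c + c*(1 + M*c)) (x(c, M) = (((M*c + 1)*c + M*c) + 5)*c = (((1 + M*c)*c + M*c) + 5)*c = ((c*(1 + M*c) + M*c) + 5)*c = ((M*c + c*(1 + M*c)) + 5)*c = (5 + M*c + c*(1 + M*c))*c = c*(5 + M*c + c*(1 + M*c)))
x(-5*(0 - 1), 23) - 1*(-279) = (-5*(0 - 1))*(5 - 5*(0 - 1) + 23*(-5*(0 - 1)) + 23*(-5*(0 - 1))²) - 1*(-279) = (-5*(-1))*(5 - 5*(-1) + 23*(-5*(-1)) + 23*(-5*(-1))²) + 279 = 5*(5 + 5 + 23*5 + 23*5²) + 279 = 5*(5 + 5 + 115 + 23*25) + 279 = 5*(5 + 5 + 115 + 575) + 279 = 5*700 + 279 = 3500 + 279 = 3779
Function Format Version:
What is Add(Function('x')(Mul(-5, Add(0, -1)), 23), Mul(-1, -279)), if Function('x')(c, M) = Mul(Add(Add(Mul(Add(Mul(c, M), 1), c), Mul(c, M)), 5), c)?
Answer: 3779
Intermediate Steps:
Function('x')(c, M) = Mul(c, Add(5, Mul(M, c), Mul(c, Add(1, Mul(M, c))))) (Function('x')(c, M) = Mul(Add(Add(Mul(Add(Mul(M, c), 1), c), Mul(M, c)), 5), c) = Mul(Add(Add(Mul(Add(1, Mul(M, c)), c), Mul(M, c)), 5), c) = Mul(Add(Add(Mul(c, Add(1, Mul(M, c))), Mul(M, c)), 5), c) = Mul(Add(Add(Mul(M, c), Mul(c, Add(1, Mul(M, c)))), 5), c) = Mul(Add(5, Mul(M, c), Mul(c, Add(1, Mul(M, c)))), c) = Mul(c, Add(5, Mul(M, c), Mul(c, Add(1, Mul(M, c))))))
Add(Function('x')(Mul(-5, Add(0, -1)), 23), Mul(-1, -279)) = Add(Mul(Mul(-5, Add(0, -1)), Add(5, Mul(-5, Add(0, -1)), Mul(23, Mul(-5, Add(0, -1))), Mul(23, Pow(Mul(-5, Add(0, -1)), 2)))), Mul(-1, -279)) = Add(Mul(Mul(-5, -1), Add(5, Mul(-5, -1), Mul(23, Mul(-5, -1)), Mul(23, Pow(Mul(-5, -1), 2)))), 279) = Add(Mul(5, Add(5, 5, Mul(23, 5), Mul(23, Pow(5, 2)))), 279) = Add(Mul(5, Add(5, 5, 115, Mul(23, 25))), 279) = Add(Mul(5, Add(5, 5, 115, 575)), 279) = Add(Mul(5, 700), 279) = Add(3500, 279) = 3779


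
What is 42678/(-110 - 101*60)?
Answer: -21339/3085 ≈ -6.9170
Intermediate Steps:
42678/(-110 - 101*60) = 42678/(-110 - 6060) = 42678/(-6170) = 42678*(-1/6170) = -21339/3085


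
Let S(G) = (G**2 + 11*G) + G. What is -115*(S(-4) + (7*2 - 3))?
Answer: 2415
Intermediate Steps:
S(G) = G**2 + 12*G
-115*(S(-4) + (7*2 - 3)) = -115*(-4*(12 - 4) + (7*2 - 3)) = -115*(-4*8 + (14 - 3)) = -115*(-32 + 11) = -115*(-21) = 2415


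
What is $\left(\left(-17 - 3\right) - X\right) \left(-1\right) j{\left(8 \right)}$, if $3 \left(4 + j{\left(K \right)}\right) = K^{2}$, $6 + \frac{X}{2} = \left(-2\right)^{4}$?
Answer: $\frac{2080}{3} \approx 693.33$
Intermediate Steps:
$X = 20$ ($X = -12 + 2 \left(-2\right)^{4} = -12 + 2 \cdot 16 = -12 + 32 = 20$)
$j{\left(K \right)} = -4 + \frac{K^{2}}{3}$
$\left(\left(-17 - 3\right) - X\right) \left(-1\right) j{\left(8 \right)} = \left(\left(-17 - 3\right) - 20\right) \left(-1\right) \left(-4 + \frac{8^{2}}{3}\right) = \left(\left(-17 - 3\right) - 20\right) \left(-1\right) \left(-4 + \frac{1}{3} \cdot 64\right) = \left(-20 - 20\right) \left(-1\right) \left(-4 + \frac{64}{3}\right) = \left(-40\right) \left(-1\right) \frac{52}{3} = 40 \cdot \frac{52}{3} = \frac{2080}{3}$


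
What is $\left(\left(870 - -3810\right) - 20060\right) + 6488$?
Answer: $-8892$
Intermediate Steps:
$\left(\left(870 - -3810\right) - 20060\right) + 6488 = \left(\left(870 + 3810\right) - 20060\right) + 6488 = \left(4680 - 20060\right) + 6488 = -15380 + 6488 = -8892$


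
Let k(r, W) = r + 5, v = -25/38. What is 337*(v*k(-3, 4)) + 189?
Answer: -4834/19 ≈ -254.42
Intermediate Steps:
v = -25/38 (v = -25*1/38 = -25/38 ≈ -0.65790)
k(r, W) = 5 + r
337*(v*k(-3, 4)) + 189 = 337*(-25*(5 - 3)/38) + 189 = 337*(-25/38*2) + 189 = 337*(-25/19) + 189 = -8425/19 + 189 = -4834/19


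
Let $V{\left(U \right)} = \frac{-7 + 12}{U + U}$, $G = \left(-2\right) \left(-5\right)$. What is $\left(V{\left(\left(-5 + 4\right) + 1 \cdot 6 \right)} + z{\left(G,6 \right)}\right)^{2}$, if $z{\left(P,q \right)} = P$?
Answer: $\frac{441}{4} \approx 110.25$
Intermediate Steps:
$G = 10$
$V{\left(U \right)} = \frac{5}{2 U}$
$\left(V{\left(\left(-5 + 4\right) + 1 \cdot 6 \right)} + z{\left(G,6 \right)}\right)^{2} = \left(\frac{5}{2 \left(\left(-5 + 4\right) + 1 \cdot 6\right)} + 10\right)^{2} = \left(\frac{5}{2 \left(-1 + 6\right)} + 10\right)^{2} = \left(\frac{5}{2 \cdot 5} + 10\right)^{2} = \left(\frac{5}{2} \cdot \frac{1}{5} + 10\right)^{2} = \left(\frac{1}{2} + 10\right)^{2} = \left(\frac{21}{2}\right)^{2} = \frac{441}{4}$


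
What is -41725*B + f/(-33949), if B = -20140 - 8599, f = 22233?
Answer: 40709426454242/33949 ≈ 1.1991e+9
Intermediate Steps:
B = -28739
-41725*B + f/(-33949) = -41725/(1/(-28739)) + 22233/(-33949) = -41725/(-1/28739) + 22233*(-1/33949) = -41725*(-28739) - 22233/33949 = 1199134775 - 22233/33949 = 40709426454242/33949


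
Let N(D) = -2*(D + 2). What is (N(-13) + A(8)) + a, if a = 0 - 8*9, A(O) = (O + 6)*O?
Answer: 62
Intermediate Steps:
N(D) = -4 - 2*D (N(D) = -2*(2 + D) = -4 - 2*D)
A(O) = O*(6 + O) (A(O) = (6 + O)*O = O*(6 + O))
a = -72 (a = 0 - 72 = -72)
(N(-13) + A(8)) + a = ((-4 - 2*(-13)) + 8*(6 + 8)) - 72 = ((-4 + 26) + 8*14) - 72 = (22 + 112) - 72 = 134 - 72 = 62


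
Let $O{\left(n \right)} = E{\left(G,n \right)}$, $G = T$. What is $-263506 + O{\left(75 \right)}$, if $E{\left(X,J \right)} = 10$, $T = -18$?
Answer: $-263496$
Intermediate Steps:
$G = -18$
$O{\left(n \right)} = 10$
$-263506 + O{\left(75 \right)} = -263506 + 10 = -263496$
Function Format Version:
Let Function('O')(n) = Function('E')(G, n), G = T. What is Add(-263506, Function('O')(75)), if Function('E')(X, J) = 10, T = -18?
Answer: -263496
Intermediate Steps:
G = -18
Function('O')(n) = 10
Add(-263506, Function('O')(75)) = Add(-263506, 10) = -263496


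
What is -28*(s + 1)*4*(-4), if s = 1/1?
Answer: 896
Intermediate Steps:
s = 1
-28*(s + 1)*4*(-4) = -28*(1 + 1)*4*(-4) = -28*2*4*(-4) = -224*(-4) = -28*(-32) = 896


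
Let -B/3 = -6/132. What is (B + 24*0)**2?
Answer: 9/484 ≈ 0.018595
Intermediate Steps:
B = 3/22 (B = -(-18)/132 = -3*(-1/22) = 3/22 ≈ 0.13636)
(B + 24*0)**2 = (3/22 + 24*0)**2 = (3/22 + 0)**2 = (3/22)**2 = 9/484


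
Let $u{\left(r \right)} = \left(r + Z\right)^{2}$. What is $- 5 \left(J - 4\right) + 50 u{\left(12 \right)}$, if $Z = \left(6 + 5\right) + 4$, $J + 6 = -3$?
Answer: $36515$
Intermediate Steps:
$J = -9$ ($J = -6 - 3 = -9$)
$Z = 15$ ($Z = 11 + 4 = 15$)
$u{\left(r \right)} = \left(15 + r\right)^{2}$ ($u{\left(r \right)} = \left(r + 15\right)^{2} = \left(15 + r\right)^{2}$)
$- 5 \left(J - 4\right) + 50 u{\left(12 \right)} = - 5 \left(-9 - 4\right) + 50 \left(15 + 12\right)^{2} = \left(-5\right) \left(-13\right) + 50 \cdot 27^{2} = 65 + 50 \cdot 729 = 65 + 36450 = 36515$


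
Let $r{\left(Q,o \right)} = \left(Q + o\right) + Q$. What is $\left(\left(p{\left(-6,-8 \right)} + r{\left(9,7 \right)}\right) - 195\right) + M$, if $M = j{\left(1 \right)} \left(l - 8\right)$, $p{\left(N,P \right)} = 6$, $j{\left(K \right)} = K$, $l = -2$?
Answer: $-174$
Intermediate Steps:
$r{\left(Q,o \right)} = o + 2 Q$
$M = -10$ ($M = 1 \left(-2 - 8\right) = 1 \left(-10\right) = -10$)
$\left(\left(p{\left(-6,-8 \right)} + r{\left(9,7 \right)}\right) - 195\right) + M = \left(\left(6 + \left(7 + 2 \cdot 9\right)\right) - 195\right) - 10 = \left(\left(6 + \left(7 + 18\right)\right) - 195\right) - 10 = \left(\left(6 + 25\right) - 195\right) - 10 = \left(31 - 195\right) - 10 = -164 - 10 = -174$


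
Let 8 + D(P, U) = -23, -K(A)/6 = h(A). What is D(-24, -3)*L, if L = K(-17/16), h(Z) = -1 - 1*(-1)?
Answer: 0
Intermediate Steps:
h(Z) = 0 (h(Z) = -1 + 1 = 0)
K(A) = 0 (K(A) = -6*0 = 0)
D(P, U) = -31 (D(P, U) = -8 - 23 = -31)
L = 0
D(-24, -3)*L = -31*0 = 0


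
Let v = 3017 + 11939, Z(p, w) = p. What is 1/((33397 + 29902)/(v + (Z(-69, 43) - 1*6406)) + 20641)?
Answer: 8481/175119620 ≈ 4.8430e-5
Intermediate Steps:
v = 14956
1/((33397 + 29902)/(v + (Z(-69, 43) - 1*6406)) + 20641) = 1/((33397 + 29902)/(14956 + (-69 - 1*6406)) + 20641) = 1/(63299/(14956 + (-69 - 6406)) + 20641) = 1/(63299/(14956 - 6475) + 20641) = 1/(63299/8481 + 20641) = 1/(175119620/8481) = 8481/175119620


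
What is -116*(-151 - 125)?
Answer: 32016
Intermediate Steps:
-116*(-151 - 125) = -116*(-276) = 32016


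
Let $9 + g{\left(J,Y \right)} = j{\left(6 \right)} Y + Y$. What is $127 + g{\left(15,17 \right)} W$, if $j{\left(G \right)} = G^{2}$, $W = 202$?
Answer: $125367$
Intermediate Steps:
$g{\left(J,Y \right)} = -9 + 37 Y$ ($g{\left(J,Y \right)} = -9 + \left(6^{2} Y + Y\right) = -9 + \left(36 Y + Y\right) = -9 + 37 Y$)
$127 + g{\left(15,17 \right)} W = 127 + \left(-9 + 37 \cdot 17\right) 202 = 127 + \left(-9 + 629\right) 202 = 127 + 620 \cdot 202 = 127 + 125240 = 125367$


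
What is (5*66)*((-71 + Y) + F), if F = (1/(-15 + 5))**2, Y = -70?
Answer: -465267/10 ≈ -46527.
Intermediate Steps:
F = 1/100 (F = (1/(-10))**2 = (-1/10)**2 = 1/100 ≈ 0.010000)
(5*66)*((-71 + Y) + F) = (5*66)*((-71 - 70) + 1/100) = 330*(-141 + 1/100) = 330*(-14099/100) = -465267/10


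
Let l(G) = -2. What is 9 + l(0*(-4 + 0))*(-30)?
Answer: 69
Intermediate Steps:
9 + l(0*(-4 + 0))*(-30) = 9 - 2*(-30) = 9 + 60 = 69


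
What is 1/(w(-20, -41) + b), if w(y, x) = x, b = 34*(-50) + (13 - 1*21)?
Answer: -1/1749 ≈ -0.00057176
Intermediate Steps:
b = -1708 (b = -1700 + (13 - 21) = -1700 - 8 = -1708)
1/(w(-20, -41) + b) = 1/(-41 - 1708) = 1/(-1749) = -1/1749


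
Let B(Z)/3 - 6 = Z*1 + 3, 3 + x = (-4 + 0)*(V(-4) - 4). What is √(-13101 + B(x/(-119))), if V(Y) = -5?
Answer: I*√185152695/119 ≈ 114.35*I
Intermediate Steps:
x = 33 (x = -3 + (-4 + 0)*(-5 - 4) = -3 - 4*(-9) = -3 + 36 = 33)
B(Z) = 27 + 3*Z (B(Z) = 18 + 3*(Z*1 + 3) = 18 + 3*(Z + 3) = 18 + 3*(3 + Z) = 18 + (9 + 3*Z) = 27 + 3*Z)
√(-13101 + B(x/(-119))) = √(-13101 + (27 + 3*(33/(-119)))) = √(-13101 + (27 + 3*(33*(-1/119)))) = √(-13101 + (27 + 3*(-33/119))) = √(-13101 + (27 - 99/119)) = √(-13101 + 3114/119) = √(-1555905/119) = I*√185152695/119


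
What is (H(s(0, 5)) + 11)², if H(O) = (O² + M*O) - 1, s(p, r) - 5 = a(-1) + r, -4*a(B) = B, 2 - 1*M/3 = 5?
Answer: 133225/256 ≈ 520.41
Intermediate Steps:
M = -9 (M = 6 - 3*5 = 6 - 15 = -9)
a(B) = -B/4
s(p, r) = 21/4 + r (s(p, r) = 5 + (-¼*(-1) + r) = 5 + (¼ + r) = 21/4 + r)
H(O) = -1 + O² - 9*O (H(O) = (O² - 9*O) - 1 = -1 + O² - 9*O)
(H(s(0, 5)) + 11)² = ((-1 + (21/4 + 5)² - 9*(21/4 + 5)) + 11)² = ((-1 + (41/4)² - 9*41/4) + 11)² = ((-1 + 1681/16 - 369/4) + 11)² = (189/16 + 11)² = (365/16)² = 133225/256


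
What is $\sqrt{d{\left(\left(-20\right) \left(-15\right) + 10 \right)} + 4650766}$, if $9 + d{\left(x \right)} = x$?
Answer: $\sqrt{4651067} \approx 2156.6$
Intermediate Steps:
$d{\left(x \right)} = -9 + x$
$\sqrt{d{\left(\left(-20\right) \left(-15\right) + 10 \right)} + 4650766} = \sqrt{\left(-9 + \left(\left(-20\right) \left(-15\right) + 10\right)\right) + 4650766} = \sqrt{\left(-9 + \left(300 + 10\right)\right) + 4650766} = \sqrt{\left(-9 + 310\right) + 4650766} = \sqrt{301 + 4650766} = \sqrt{4651067}$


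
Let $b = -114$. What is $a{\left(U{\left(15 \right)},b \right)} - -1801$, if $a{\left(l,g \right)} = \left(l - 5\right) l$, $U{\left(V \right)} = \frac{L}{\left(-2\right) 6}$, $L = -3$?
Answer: $\frac{28797}{16} \approx 1799.8$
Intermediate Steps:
$U{\left(V \right)} = \frac{1}{4}$ ($U{\left(V \right)} = - \frac{3}{\left(-2\right) 6} = - \frac{3}{-12} = \left(-3\right) \left(- \frac{1}{12}\right) = \frac{1}{4}$)
$a{\left(l,g \right)} = l \left(-5 + l\right)$ ($a{\left(l,g \right)} = \left(-5 + l\right) l = l \left(-5 + l\right)$)
$a{\left(U{\left(15 \right)},b \right)} - -1801 = \frac{-5 + \frac{1}{4}}{4} - -1801 = \frac{1}{4} \left(- \frac{19}{4}\right) + 1801 = - \frac{19}{16} + 1801 = \frac{28797}{16}$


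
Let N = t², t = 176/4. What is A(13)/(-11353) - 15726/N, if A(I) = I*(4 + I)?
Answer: -89482567/10989704 ≈ -8.1424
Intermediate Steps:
t = 44 (t = 176*(¼) = 44)
N = 1936 (N = 44² = 1936)
A(13)/(-11353) - 15726/N = (13*(4 + 13))/(-11353) - 15726/1936 = (13*17)*(-1/11353) - 15726*1/1936 = 221*(-1/11353) - 7863/968 = -221/11353 - 7863/968 = -89482567/10989704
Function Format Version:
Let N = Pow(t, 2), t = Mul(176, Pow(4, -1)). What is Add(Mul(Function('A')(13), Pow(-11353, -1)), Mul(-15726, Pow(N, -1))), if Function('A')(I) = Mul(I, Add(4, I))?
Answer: Rational(-89482567, 10989704) ≈ -8.1424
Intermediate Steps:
t = 44 (t = Mul(176, Rational(1, 4)) = 44)
N = 1936 (N = Pow(44, 2) = 1936)
Add(Mul(Function('A')(13), Pow(-11353, -1)), Mul(-15726, Pow(N, -1))) = Add(Mul(Mul(13, Add(4, 13)), Pow(-11353, -1)), Mul(-15726, Pow(1936, -1))) = Add(Mul(Mul(13, 17), Rational(-1, 11353)), Mul(-15726, Rational(1, 1936))) = Add(Mul(221, Rational(-1, 11353)), Rational(-7863, 968)) = Add(Rational(-221, 11353), Rational(-7863, 968)) = Rational(-89482567, 10989704)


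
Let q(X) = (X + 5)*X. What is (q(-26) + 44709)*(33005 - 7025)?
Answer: 1175724900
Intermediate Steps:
q(X) = X*(5 + X) (q(X) = (5 + X)*X = X*(5 + X))
(q(-26) + 44709)*(33005 - 7025) = (-26*(5 - 26) + 44709)*(33005 - 7025) = (-26*(-21) + 44709)*25980 = (546 + 44709)*25980 = 45255*25980 = 1175724900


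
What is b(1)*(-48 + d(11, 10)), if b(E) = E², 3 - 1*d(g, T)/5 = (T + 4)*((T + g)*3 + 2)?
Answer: -4583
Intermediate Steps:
d(g, T) = 15 - 5*(4 + T)*(2 + 3*T + 3*g) (d(g, T) = 15 - 5*(T + 4)*((T + g)*3 + 2) = 15 - 5*(4 + T)*((3*T + 3*g) + 2) = 15 - 5*(4 + T)*(2 + 3*T + 3*g))
b(1)*(-48 + d(11, 10)) = 1²*(-48 + (-25 - 70*10 - 60*11 - 15*10² - 15*10*11)) = 1*(-48 + (-25 - 700 - 660 - 15*100 - 1650)) = 1*(-48 + (-25 - 700 - 660 - 1500 - 1650)) = 1*(-48 - 4535) = 1*(-4583) = -4583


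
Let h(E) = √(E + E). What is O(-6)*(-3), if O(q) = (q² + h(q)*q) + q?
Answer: -90 + 36*I*√3 ≈ -90.0 + 62.354*I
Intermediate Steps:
h(E) = √2*√E (h(E) = √(2*E) = √2*√E)
O(q) = q + q² + √2*q^(3/2) (O(q) = (q² + (√2*√q)*q) + q = (q² + √2*q^(3/2)) + q = q + q² + √2*q^(3/2))
O(-6)*(-3) = -6*(1 - 6 + √2*√(-6))*(-3) = -6*(1 - 6 + √2*(I*√6))*(-3) = -6*(1 - 6 + 2*I*√3)*(-3) = -6*(-5 + 2*I*√3)*(-3) = (30 - 12*I*√3)*(-3) = -90 + 36*I*√3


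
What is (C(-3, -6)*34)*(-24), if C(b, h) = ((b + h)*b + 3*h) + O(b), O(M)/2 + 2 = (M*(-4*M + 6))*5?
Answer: 436560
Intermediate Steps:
O(M) = -4 + 10*M*(6 - 4*M) (O(M) = -4 + 2*((M*(-4*M + 6))*5) = -4 + 2*((M*(6 - 4*M))*5) = -4 + 2*(5*M*(6 - 4*M)) = -4 + 10*M*(6 - 4*M))
C(b, h) = -4 - 40*b**2 + 3*h + 60*b + b*(b + h) (C(b, h) = ((b + h)*b + 3*h) + (-4 - 40*b**2 + 60*b) = (b*(b + h) + 3*h) + (-4 - 40*b**2 + 60*b) = (3*h + b*(b + h)) + (-4 - 40*b**2 + 60*b) = -4 - 40*b**2 + 3*h + 60*b + b*(b + h))
(C(-3, -6)*34)*(-24) = ((-4 - 39*(-3)**2 + 3*(-6) + 60*(-3) - 3*(-6))*34)*(-24) = ((-4 - 39*9 - 18 - 180 + 18)*34)*(-24) = ((-4 - 351 - 18 - 180 + 18)*34)*(-24) = -535*34*(-24) = -18190*(-24) = 436560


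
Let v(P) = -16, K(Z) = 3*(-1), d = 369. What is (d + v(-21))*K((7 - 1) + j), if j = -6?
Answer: -1059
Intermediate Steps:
K(Z) = -3
(d + v(-21))*K((7 - 1) + j) = (369 - 16)*(-3) = 353*(-3) = -1059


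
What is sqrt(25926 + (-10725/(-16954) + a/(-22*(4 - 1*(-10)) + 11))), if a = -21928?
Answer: 25*sqrt(2391771859818)/239778 ≈ 161.25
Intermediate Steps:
sqrt(25926 + (-10725/(-16954) + a/(-22*(4 - 1*(-10)) + 11))) = sqrt(25926 + (-10725/(-16954) - 21928/(-22*(4 - 1*(-10)) + 11))) = sqrt(25926 + (-10725*(-1/16954) - 21928/(-22*(4 + 10) + 11))) = sqrt(25926 + (10725/16954 - 21928/(-22*14 + 11))) = sqrt(25926 + (10725/16954 - 21928/(-308 + 11))) = sqrt(25926 + (10725/16954 - 21928/(-297))) = sqrt(25926 + (10725/16954 - 21928*(-1/297))) = sqrt(25926 + (10725/16954 + 21928/297)) = sqrt(25926 + 374952637/5035338) = sqrt(130921125625/5035338) = 25*sqrt(2391771859818)/239778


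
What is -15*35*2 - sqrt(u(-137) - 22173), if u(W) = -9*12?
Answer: -1050 - I*sqrt(22281) ≈ -1050.0 - 149.27*I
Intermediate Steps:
u(W) = -108
-15*35*2 - sqrt(u(-137) - 22173) = -15*35*2 - sqrt(-108 - 22173) = -525*2 - sqrt(-22281) = -1050 - I*sqrt(22281)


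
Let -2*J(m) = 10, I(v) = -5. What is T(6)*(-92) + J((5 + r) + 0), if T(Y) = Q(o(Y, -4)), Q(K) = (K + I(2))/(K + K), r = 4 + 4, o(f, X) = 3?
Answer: 77/3 ≈ 25.667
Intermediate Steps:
r = 8
Q(K) = (-5 + K)/(2*K) (Q(K) = (K - 5)/(K + K) = (-5 + K)/((2*K)) = (-5 + K)*(1/(2*K)) = (-5 + K)/(2*K))
J(m) = -5 (J(m) = -½*10 = -5)
T(Y) = -⅓ (T(Y) = (½)*(-5 + 3)/3 = (½)*(⅓)*(-2) = -⅓)
T(6)*(-92) + J((5 + r) + 0) = -⅓*(-92) - 5 = 92/3 - 5 = 77/3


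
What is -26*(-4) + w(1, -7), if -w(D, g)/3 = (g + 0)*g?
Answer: -43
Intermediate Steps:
w(D, g) = -3*g² (w(D, g) = -3*(g + 0)*g = -3*g*g = -3*g²)
-26*(-4) + w(1, -7) = -26*(-4) - 3*(-7)² = 104 - 3*49 = 104 - 147 = -43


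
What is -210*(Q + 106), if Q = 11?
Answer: -24570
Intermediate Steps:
-210*(Q + 106) = -210*(11 + 106) = -210*117 = -24570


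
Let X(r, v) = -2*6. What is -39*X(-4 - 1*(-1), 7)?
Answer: 468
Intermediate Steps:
X(r, v) = -12
-39*X(-4 - 1*(-1), 7) = -39*(-12) = 468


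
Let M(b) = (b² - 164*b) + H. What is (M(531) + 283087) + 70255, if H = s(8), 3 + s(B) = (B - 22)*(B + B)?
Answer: 547992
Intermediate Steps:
s(B) = -3 + 2*B*(-22 + B) (s(B) = -3 + (B - 22)*(B + B) = -3 + (-22 + B)*(2*B) = -3 + 2*B*(-22 + B))
H = -227 (H = -3 - 44*8 + 2*8² = -3 - 352 + 2*64 = -3 - 352 + 128 = -227)
M(b) = -227 + b² - 164*b (M(b) = (b² - 164*b) - 227 = -227 + b² - 164*b)
(M(531) + 283087) + 70255 = ((-227 + 531² - 164*531) + 283087) + 70255 = ((-227 + 281961 - 87084) + 283087) + 70255 = (194650 + 283087) + 70255 = 477737 + 70255 = 547992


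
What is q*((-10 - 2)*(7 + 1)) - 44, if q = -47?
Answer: 4468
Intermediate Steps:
q*((-10 - 2)*(7 + 1)) - 44 = -47*(-10 - 2)*(7 + 1) - 44 = -(-564)*8 - 44 = -47*(-96) - 44 = 4512 - 44 = 4468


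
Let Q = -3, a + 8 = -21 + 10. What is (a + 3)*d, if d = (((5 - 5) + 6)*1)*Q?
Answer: 288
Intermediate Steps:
a = -19 (a = -8 + (-21 + 10) = -8 - 11 = -19)
d = -18 (d = (((5 - 5) + 6)*1)*(-3) = ((0 + 6)*1)*(-3) = (6*1)*(-3) = 6*(-3) = -18)
(a + 3)*d = (-19 + 3)*(-18) = -16*(-18) = 288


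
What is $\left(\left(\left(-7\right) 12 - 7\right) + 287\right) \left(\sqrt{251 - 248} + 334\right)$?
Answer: $65464 + 196 \sqrt{3} \approx 65804.0$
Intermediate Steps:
$\left(\left(\left(-7\right) 12 - 7\right) + 287\right) \left(\sqrt{251 - 248} + 334\right) = \left(\left(-84 - 7\right) + 287\right) \left(\sqrt{3} + 334\right) = \left(-91 + 287\right) \left(334 + \sqrt{3}\right) = 196 \left(334 + \sqrt{3}\right) = 65464 + 196 \sqrt{3}$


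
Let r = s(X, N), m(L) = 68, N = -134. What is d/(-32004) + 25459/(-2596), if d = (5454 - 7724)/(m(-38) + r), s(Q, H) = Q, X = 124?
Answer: -19554219449/1993977216 ≈ -9.8066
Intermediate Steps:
r = 124
d = -1135/96 (d = (5454 - 7724)/(68 + 124) = -2270/192 = -2270*1/192 = -1135/96 ≈ -11.823)
d/(-32004) + 25459/(-2596) = -1135/96/(-32004) + 25459/(-2596) = -1135/96*(-1/32004) + 25459*(-1/2596) = 1135/3072384 - 25459/2596 = -19554219449/1993977216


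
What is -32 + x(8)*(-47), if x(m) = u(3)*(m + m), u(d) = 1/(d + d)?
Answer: -472/3 ≈ -157.33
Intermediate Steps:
u(d) = 1/(2*d)
x(m) = m/3 (x(m) = ((1/2)/3)*(m + m) = ((1/2)*(1/3))*(2*m) = (2*m)/6 = m/3)
-32 + x(8)*(-47) = -32 + ((1/3)*8)*(-47) = -32 + (8/3)*(-47) = -32 - 376/3 = -472/3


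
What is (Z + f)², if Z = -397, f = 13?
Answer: 147456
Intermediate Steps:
(Z + f)² = (-397 + 13)² = (-384)² = 147456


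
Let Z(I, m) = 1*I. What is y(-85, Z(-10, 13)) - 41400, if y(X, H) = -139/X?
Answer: -3518861/85 ≈ -41398.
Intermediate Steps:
Z(I, m) = I
y(-85, Z(-10, 13)) - 41400 = -139/(-85) - 41400 = -139*(-1/85) - 41400 = 139/85 - 41400 = -3518861/85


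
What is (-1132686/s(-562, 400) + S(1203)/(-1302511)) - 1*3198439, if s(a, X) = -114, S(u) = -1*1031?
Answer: -78908148277571/24747709 ≈ -3.1885e+6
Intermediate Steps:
S(u) = -1031
(-1132686/s(-562, 400) + S(1203)/(-1302511)) - 1*3198439 = (-1132686/(-114) - 1031/(-1302511)) - 1*3198439 = (-1132686*(-1/114) - 1031*(-1/1302511)) - 3198439 = (188781/19 + 1031/1302511) - 3198439 = 245889348680/24747709 - 3198439 = -78908148277571/24747709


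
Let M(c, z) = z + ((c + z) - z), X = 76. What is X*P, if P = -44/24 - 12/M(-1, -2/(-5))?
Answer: 4142/3 ≈ 1380.7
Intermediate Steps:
M(c, z) = c + z (M(c, z) = z + c = c + z)
P = 109/6 (P = -44/24 - 12/(-1 - 2/(-5)) = -44*1/24 - 12/(-1 - 2*(-⅕)) = -11/6 - 12/(-1 + ⅖) = -11/6 - 12/(-⅗) = -11/6 - 12*(-5/3) = -11/6 + 20 = 109/6 ≈ 18.167)
X*P = 76*(109/6) = 4142/3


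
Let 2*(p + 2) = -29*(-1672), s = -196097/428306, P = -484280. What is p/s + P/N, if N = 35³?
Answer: -89053167166932/1681531775 ≈ -52960.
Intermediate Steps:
N = 42875
s = -196097/428306 (s = -196097*1/428306 = -196097/428306 ≈ -0.45784)
p = 24242 (p = -2 + (-29*(-1672))/2 = -2 + (½)*48488 = -2 + 24244 = 24242)
p/s + P/N = 24242/(-196097/428306) - 484280/42875 = 24242*(-428306/196097) - 484280*1/42875 = -10382994052/196097 - 96856/8575 = -89053167166932/1681531775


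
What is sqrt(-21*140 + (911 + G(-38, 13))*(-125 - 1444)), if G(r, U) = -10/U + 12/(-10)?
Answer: 3*I*sqrt(670934355)/65 ≈ 1195.5*I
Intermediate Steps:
G(r, U) = -6/5 - 10/U (G(r, U) = -10/U + 12*(-1/10) = -10/U - 6/5 = -6/5 - 10/U)
sqrt(-21*140 + (911 + G(-38, 13))*(-125 - 1444)) = sqrt(-21*140 + (911 + (-6/5 - 10/13))*(-125 - 1444)) = sqrt(-2940 + (911 + (-6/5 - 10*1/13))*(-1569)) = sqrt(-2940 + (911 + (-6/5 - 10/13))*(-1569)) = sqrt(-2940 + (911 - 128/65)*(-1569)) = sqrt(-2940 + (59087/65)*(-1569)) = sqrt(-2940 - 92707503/65) = sqrt(-92898603/65) = 3*I*sqrt(670934355)/65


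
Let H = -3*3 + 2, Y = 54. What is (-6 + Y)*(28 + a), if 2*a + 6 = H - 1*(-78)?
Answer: 2904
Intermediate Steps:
H = -7 (H = -9 + 2 = -7)
a = 65/2 (a = -3 + (-7 - 1*(-78))/2 = -3 + (-7 + 78)/2 = -3 + (½)*71 = -3 + 71/2 = 65/2 ≈ 32.500)
(-6 + Y)*(28 + a) = (-6 + 54)*(28 + 65/2) = 48*(121/2) = 2904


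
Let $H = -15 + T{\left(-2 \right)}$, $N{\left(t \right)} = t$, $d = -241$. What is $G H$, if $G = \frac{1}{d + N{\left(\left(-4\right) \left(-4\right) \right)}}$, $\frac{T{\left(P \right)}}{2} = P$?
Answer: $\frac{19}{225} \approx 0.084444$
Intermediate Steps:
$T{\left(P \right)} = 2 P$
$H = -19$ ($H = -15 + 2 \left(-2\right) = -15 - 4 = -19$)
$G = - \frac{1}{225}$ ($G = \frac{1}{-241 - -16} = \frac{1}{-241 + 16} = \frac{1}{-225} = - \frac{1}{225} \approx -0.0044444$)
$G H = \left(- \frac{1}{225}\right) \left(-19\right) = \frac{19}{225}$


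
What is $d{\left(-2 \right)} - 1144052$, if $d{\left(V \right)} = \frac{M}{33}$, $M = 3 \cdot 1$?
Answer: $- \frac{12584571}{11} \approx -1.1441 \cdot 10^{6}$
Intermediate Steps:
$M = 3$
$d{\left(V \right)} = \frac{1}{11}$ ($d{\left(V \right)} = \frac{3}{33} = 3 \cdot \frac{1}{33} = \frac{1}{11}$)
$d{\left(-2 \right)} - 1144052 = \frac{1}{11} - 1144052 = - \frac{12584571}{11}$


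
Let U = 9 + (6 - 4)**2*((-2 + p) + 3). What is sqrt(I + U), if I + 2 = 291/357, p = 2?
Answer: 3*sqrt(31178)/119 ≈ 4.4514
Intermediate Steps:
U = 21 (U = 9 + (6 - 4)**2*((-2 + 2) + 3) = 9 + 2**2*(0 + 3) = 9 + 4*3 = 9 + 12 = 21)
I = -141/119 (I = -2 + 291/357 = -2 + 291*(1/357) = -2 + 97/119 = -141/119 ≈ -1.1849)
sqrt(I + U) = sqrt(-141/119 + 21) = sqrt(2358/119) = 3*sqrt(31178)/119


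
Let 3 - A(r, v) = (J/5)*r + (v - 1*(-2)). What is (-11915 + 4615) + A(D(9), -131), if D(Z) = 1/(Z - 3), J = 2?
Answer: -107521/15 ≈ -7168.1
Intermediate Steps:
D(Z) = 1/(-3 + Z)
A(r, v) = 1 - v - 2*r/5 (A(r, v) = 3 - ((2/5)*r + (v - 1*(-2))) = 3 - ((2*(1/5))*r + (v + 2)) = 3 - (2*r/5 + (2 + v)) = 3 - (2 + v + 2*r/5) = 3 + (-2 - v - 2*r/5) = 1 - v - 2*r/5)
(-11915 + 4615) + A(D(9), -131) = (-11915 + 4615) + (1 - 1*(-131) - 2/(5*(-3 + 9))) = -7300 + (1 + 131 - 2/5/6) = -7300 + (1 + 131 - 2/5*1/6) = -7300 + (1 + 131 - 1/15) = -7300 + 1979/15 = -107521/15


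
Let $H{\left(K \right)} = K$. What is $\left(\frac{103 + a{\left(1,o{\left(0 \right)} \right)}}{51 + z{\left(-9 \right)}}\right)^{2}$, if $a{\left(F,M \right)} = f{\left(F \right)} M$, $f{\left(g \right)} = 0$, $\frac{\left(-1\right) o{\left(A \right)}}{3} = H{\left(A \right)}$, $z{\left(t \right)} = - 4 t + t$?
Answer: $\frac{10609}{6084} \approx 1.7438$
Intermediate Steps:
$z{\left(t \right)} = - 3 t$
$o{\left(A \right)} = - 3 A$
$a{\left(F,M \right)} = 0$ ($a{\left(F,M \right)} = 0 M = 0$)
$\left(\frac{103 + a{\left(1,o{\left(0 \right)} \right)}}{51 + z{\left(-9 \right)}}\right)^{2} = \left(\frac{103 + 0}{51 - -27}\right)^{2} = \left(\frac{103}{51 + 27}\right)^{2} = \left(\frac{103}{78}\right)^{2} = \frac{10609}{6084}$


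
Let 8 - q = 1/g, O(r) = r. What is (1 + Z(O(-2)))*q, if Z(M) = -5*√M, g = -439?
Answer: 3513/439 - 17565*I*√2/439 ≈ 8.0023 - 56.585*I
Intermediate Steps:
q = 3513/439 (q = 8 - 1/(-439) = 8 - 1*(-1/439) = 8 + 1/439 = 3513/439 ≈ 8.0023)
(1 + Z(O(-2)))*q = (1 - 5*I*√2)*(3513/439) = 3513/439 - 17565*I*√2/439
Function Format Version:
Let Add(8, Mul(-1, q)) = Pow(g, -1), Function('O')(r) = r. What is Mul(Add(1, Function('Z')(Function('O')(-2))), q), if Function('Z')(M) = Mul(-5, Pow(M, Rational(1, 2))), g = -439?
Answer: Add(Rational(3513, 439), Mul(Rational(-17565, 439), I, Pow(2, Rational(1, 2)))) ≈ Add(8.0023, Mul(-56.585, I))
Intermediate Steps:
q = Rational(3513, 439) (q = Add(8, Mul(-1, Pow(-439, -1))) = Add(8, Mul(-1, Rational(-1, 439))) = Add(8, Rational(1, 439)) = Rational(3513, 439) ≈ 8.0023)
Mul(Add(1, Function('Z')(Function('O')(-2))), q) = Mul(Add(1, Mul(-5, Pow(-2, Rational(1, 2)))), Rational(3513, 439)) = Mul(Add(1, Mul(-5, Mul(I, Pow(2, Rational(1, 2))))), Rational(3513, 439)) = Mul(Add(1, Mul(-5, I, Pow(2, Rational(1, 2)))), Rational(3513, 439)) = Add(Rational(3513, 439), Mul(Rational(-17565, 439), I, Pow(2, Rational(1, 2))))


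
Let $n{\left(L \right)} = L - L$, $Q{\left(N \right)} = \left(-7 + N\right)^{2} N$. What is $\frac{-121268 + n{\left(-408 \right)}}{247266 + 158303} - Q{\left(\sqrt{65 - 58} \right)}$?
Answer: $\frac{39624494}{405569} - 56 \sqrt{7} \approx -50.461$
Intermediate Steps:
$Q{\left(N \right)} = N \left(-7 + N\right)^{2}$
$n{\left(L \right)} = 0$
$\frac{-121268 + n{\left(-408 \right)}}{247266 + 158303} - Q{\left(\sqrt{65 - 58} \right)} = \frac{-121268 + 0}{247266 + 158303} - \sqrt{65 - 58} \left(-7 + \sqrt{65 - 58}\right)^{2} = - \frac{121268}{405569} - \sqrt{7} \left(-7 + \sqrt{7}\right)^{2}$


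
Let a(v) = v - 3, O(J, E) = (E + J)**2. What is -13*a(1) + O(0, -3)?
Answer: 35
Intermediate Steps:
a(v) = -3 + v
-13*a(1) + O(0, -3) = -13*(-3 + 1) + (-3 + 0)**2 = -13*(-2) + (-3)**2 = 26 + 9 = 35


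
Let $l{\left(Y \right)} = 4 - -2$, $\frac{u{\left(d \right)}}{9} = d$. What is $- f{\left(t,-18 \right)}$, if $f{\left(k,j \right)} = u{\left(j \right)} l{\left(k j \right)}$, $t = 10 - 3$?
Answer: $972$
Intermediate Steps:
$u{\left(d \right)} = 9 d$
$l{\left(Y \right)} = 6$ ($l{\left(Y \right)} = 4 + 2 = 6$)
$t = 7$ ($t = 10 - 3 = 7$)
$f{\left(k,j \right)} = 54 j$ ($f{\left(k,j \right)} = 9 j 6 = 54 j$)
$- f{\left(t,-18 \right)} = - 54 \left(-18\right) = \left(-1\right) \left(-972\right) = 972$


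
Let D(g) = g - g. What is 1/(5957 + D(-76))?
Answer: 1/5957 ≈ 0.00016787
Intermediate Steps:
D(g) = 0
1/(5957 + D(-76)) = 1/(5957 + 0) = 1/5957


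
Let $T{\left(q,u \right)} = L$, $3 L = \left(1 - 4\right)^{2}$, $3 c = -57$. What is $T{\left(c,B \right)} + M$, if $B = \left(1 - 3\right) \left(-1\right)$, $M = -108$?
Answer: $-105$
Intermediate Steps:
$c = -19$ ($c = \frac{1}{3} \left(-57\right) = -19$)
$B = 2$ ($B = \left(-2\right) \left(-1\right) = 2$)
$L = 3$ ($L = \frac{\left(1 - 4\right)^{2}}{3} = \frac{\left(-3\right)^{2}}{3} = \frac{1}{3} \cdot 9 = 3$)
$T{\left(q,u \right)} = 3$
$T{\left(c,B \right)} + M = 3 - 108 = -105$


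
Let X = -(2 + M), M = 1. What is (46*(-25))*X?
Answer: 3450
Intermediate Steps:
X = -3 (X = -(2 + 1) = -1*3 = -3)
(46*(-25))*X = (46*(-25))*(-3) = -1150*(-3) = 3450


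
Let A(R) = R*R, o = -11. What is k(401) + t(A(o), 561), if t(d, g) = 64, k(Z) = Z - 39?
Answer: 426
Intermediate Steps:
k(Z) = -39 + Z
A(R) = R**2
k(401) + t(A(o), 561) = (-39 + 401) + 64 = 362 + 64 = 426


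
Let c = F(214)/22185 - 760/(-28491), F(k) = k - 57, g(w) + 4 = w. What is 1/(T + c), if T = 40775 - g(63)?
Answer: 210690945/8578499627849 ≈ 2.4560e-5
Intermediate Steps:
g(w) = -4 + w
F(k) = -57 + k
T = 40716 (T = 40775 - (-4 + 63) = 40775 - 1*59 = 40775 - 59 = 40716)
c = 7111229/210690945 (c = (-57 + 214)/22185 - 760/(-28491) = 157*(1/22185) - 760*(-1/28491) = 157/22185 + 760/28491 = 7111229/210690945 ≈ 0.033752)
1/(T + c) = 1/(40716 + 7111229/210690945) = 1/(8578499627849/210690945) = 210690945/8578499627849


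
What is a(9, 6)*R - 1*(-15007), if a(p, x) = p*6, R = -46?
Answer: 12523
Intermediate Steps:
a(p, x) = 6*p
a(9, 6)*R - 1*(-15007) = (6*9)*(-46) - 1*(-15007) = 54*(-46) + 15007 = -2484 + 15007 = 12523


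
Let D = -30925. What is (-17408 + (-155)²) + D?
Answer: -24308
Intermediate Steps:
(-17408 + (-155)²) + D = (-17408 + (-155)²) - 30925 = (-17408 + 24025) - 30925 = 6617 - 30925 = -24308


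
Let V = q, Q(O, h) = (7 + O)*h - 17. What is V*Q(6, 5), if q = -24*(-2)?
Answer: 2304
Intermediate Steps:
Q(O, h) = -17 + h*(7 + O) (Q(O, h) = h*(7 + O) - 17 = -17 + h*(7 + O))
q = 48
V = 48
V*Q(6, 5) = 48*(-17 + 7*5 + 6*5) = 48*(-17 + 35 + 30) = 48*48 = 2304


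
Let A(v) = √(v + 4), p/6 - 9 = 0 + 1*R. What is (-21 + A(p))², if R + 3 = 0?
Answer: 481 - 84*√10 ≈ 215.37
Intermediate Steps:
R = -3 (R = -3 + 0 = -3)
p = 36 (p = 54 + 6*(0 + 1*(-3)) = 54 + 6*(0 - 3) = 54 + 6*(-3) = 54 - 18 = 36)
A(v) = √(4 + v)
(-21 + A(p))² = (-21 + √(4 + 36))² = (-21 + √40)² = (-21 + 2*√10)²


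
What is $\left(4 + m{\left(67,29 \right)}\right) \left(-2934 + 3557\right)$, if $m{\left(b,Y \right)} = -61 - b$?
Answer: $-77252$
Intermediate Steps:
$\left(4 + m{\left(67,29 \right)}\right) \left(-2934 + 3557\right) = \left(4 - 128\right) \left(-2934 + 3557\right) = \left(4 - 128\right) 623 = \left(-124\right) 623 = -77252$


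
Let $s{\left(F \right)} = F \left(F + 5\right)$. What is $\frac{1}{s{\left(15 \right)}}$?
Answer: $\frac{1}{300} \approx 0.0033333$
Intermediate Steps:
$s{\left(F \right)} = F \left(5 + F\right)$
$\frac{1}{s{\left(15 \right)}} = \frac{1}{15 \left(5 + 15\right)} = \frac{1}{15 \cdot 20} = \frac{1}{300}$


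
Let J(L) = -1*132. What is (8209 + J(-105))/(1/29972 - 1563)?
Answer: -242083844/46846235 ≈ -5.1676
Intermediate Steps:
J(L) = -132
(8209 + J(-105))/(1/29972 - 1563) = (8209 - 132)/(1/29972 - 1563) = 8077/(1/29972 - 1563) = 8077/(-46846235/29972) = 8077*(-29972/46846235) = -242083844/46846235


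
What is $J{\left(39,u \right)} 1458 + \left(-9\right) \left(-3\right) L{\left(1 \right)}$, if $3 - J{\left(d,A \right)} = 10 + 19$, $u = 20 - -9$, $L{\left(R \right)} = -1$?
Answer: $-37935$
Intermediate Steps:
$u = 29$ ($u = 20 + 9 = 29$)
$J{\left(d,A \right)} = -26$ ($J{\left(d,A \right)} = 3 - \left(10 + 19\right) = 3 - 29 = -26$)
$J{\left(39,u \right)} 1458 + \left(-9\right) \left(-3\right) L{\left(1 \right)} = \left(-26\right) 1458 + \left(-9\right) \left(-3\right) \left(-1\right) = -37908 + 27 \left(-1\right) = -37908 - 27 = -37935$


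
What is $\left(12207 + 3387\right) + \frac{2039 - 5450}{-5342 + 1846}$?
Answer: $\frac{54520035}{3496} \approx 15595.0$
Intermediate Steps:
$\left(12207 + 3387\right) + \frac{2039 - 5450}{-5342 + 1846} = 15594 - \frac{3411}{-3496} = 15594 - - \frac{3411}{3496} = 15594 + \frac{3411}{3496} = \frac{54520035}{3496}$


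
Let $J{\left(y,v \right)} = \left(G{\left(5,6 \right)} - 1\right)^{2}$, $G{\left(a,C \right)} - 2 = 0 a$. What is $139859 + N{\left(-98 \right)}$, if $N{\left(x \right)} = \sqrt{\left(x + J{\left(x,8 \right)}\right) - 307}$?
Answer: $139859 + 2 i \sqrt{101} \approx 1.3986 \cdot 10^{5} + 20.1 i$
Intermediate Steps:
$G{\left(a,C \right)} = 2$ ($G{\left(a,C \right)} = 2 + 0 a = 2 + 0 = 2$)
$J{\left(y,v \right)} = 1$ ($J{\left(y,v \right)} = \left(2 - 1\right)^{2} = 1^{2} = 1$)
$N{\left(x \right)} = \sqrt{-306 + x}$ ($N{\left(x \right)} = \sqrt{\left(x + 1\right) - 307} = \sqrt{\left(1 + x\right) - 307} = \sqrt{-306 + x}$)
$139859 + N{\left(-98 \right)} = 139859 + \sqrt{-306 - 98} = 139859 + \sqrt{-404} = 139859 + 2 i \sqrt{101}$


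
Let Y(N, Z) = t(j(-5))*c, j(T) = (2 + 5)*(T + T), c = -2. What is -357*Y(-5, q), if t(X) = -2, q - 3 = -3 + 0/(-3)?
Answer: -1428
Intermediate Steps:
q = 0 (q = 3 + (-3 + 0/(-3)) = 3 + (-3 - 1/3*0) = 3 + (-3 + 0) = 3 - 3 = 0)
j(T) = 14*T (j(T) = 7*(2*T) = 14*T)
Y(N, Z) = 4 (Y(N, Z) = -2*(-2) = 4)
-357*Y(-5, q) = -357*4 = -1428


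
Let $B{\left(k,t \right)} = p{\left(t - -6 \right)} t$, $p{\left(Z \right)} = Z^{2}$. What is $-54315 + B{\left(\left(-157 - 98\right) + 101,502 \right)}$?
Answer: $129493813$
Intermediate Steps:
$B{\left(k,t \right)} = t \left(6 + t\right)^{2}$ ($B{\left(k,t \right)} = \left(t - -6\right)^{2} t = \left(t + 6\right)^{2} t = \left(6 + t\right)^{2} t = t \left(6 + t\right)^{2}$)
$-54315 + B{\left(\left(-157 - 98\right) + 101,502 \right)} = -54315 + 502 \left(6 + 502\right)^{2} = -54315 + 502 \cdot 508^{2} = -54315 + 502 \cdot 258064 = -54315 + 129548128 = 129493813$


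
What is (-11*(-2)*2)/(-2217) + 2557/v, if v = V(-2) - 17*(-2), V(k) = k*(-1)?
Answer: 1889095/26604 ≈ 71.008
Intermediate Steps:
V(k) = -k
v = 36 (v = -1*(-2) - 17*(-2) = 2 + 34 = 36)
(-11*(-2)*2)/(-2217) + 2557/v = (-11*(-2)*2)/(-2217) + 2557/36 = (22*2)*(-1/2217) + 2557*(1/36) = 44*(-1/2217) + 2557/36 = -44/2217 + 2557/36 = 1889095/26604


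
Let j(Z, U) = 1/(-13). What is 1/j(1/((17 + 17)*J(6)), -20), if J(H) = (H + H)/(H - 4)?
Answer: -13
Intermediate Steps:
J(H) = 2*H/(-4 + H) (J(H) = (2*H)/(-4 + H) = 2*H/(-4 + H))
j(Z, U) = -1/13
1/j(1/((17 + 17)*J(6)), -20) = 1/(-1/13) = -13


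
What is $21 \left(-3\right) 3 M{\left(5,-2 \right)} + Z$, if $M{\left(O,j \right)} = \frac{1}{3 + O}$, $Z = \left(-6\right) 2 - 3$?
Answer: $- \frac{309}{8} \approx -38.625$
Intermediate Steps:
$Z = -15$ ($Z = -12 - 3 = -15$)
$21 \left(-3\right) 3 M{\left(5,-2 \right)} + Z = 21 \frac{\left(-3\right) 3}{3 + 5} - 15 = 21 \left(- \frac{9}{8}\right) - 15 = - \frac{189}{8} - 15 = - \frac{309}{8}$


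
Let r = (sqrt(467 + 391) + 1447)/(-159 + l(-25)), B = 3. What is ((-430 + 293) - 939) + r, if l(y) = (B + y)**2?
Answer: -348253/325 + sqrt(858)/325 ≈ -1071.5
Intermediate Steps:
l(y) = (3 + y)**2
r = 1447/325 + sqrt(858)/325 (r = (sqrt(467 + 391) + 1447)/(-159 + (3 - 25)**2) = (sqrt(858) + 1447)/(-159 + (-22)**2) = (1447 + sqrt(858))/(-159 + 484) = (1447 + sqrt(858))/325 = (1447 + sqrt(858))*(1/325) = 1447/325 + sqrt(858)/325 ≈ 4.5424)
((-430 + 293) - 939) + r = ((-430 + 293) - 939) + (1447/325 + sqrt(858)/325) = (-137 - 939) + (1447/325 + sqrt(858)/325) = -1076 + (1447/325 + sqrt(858)/325) = -348253/325 + sqrt(858)/325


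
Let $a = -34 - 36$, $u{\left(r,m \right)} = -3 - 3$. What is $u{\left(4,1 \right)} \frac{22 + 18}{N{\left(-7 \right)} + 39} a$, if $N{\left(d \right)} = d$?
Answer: $525$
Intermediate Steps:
$u{\left(r,m \right)} = -6$ ($u{\left(r,m \right)} = -3 - 3 = -6$)
$a = -70$
$u{\left(4,1 \right)} \frac{22 + 18}{N{\left(-7 \right)} + 39} a = - 6 \frac{22 + 18}{-7 + 39} \left(-70\right) = - 6 \cdot \frac{40}{32} \left(-70\right) = - 6 \cdot 40 \cdot \frac{1}{32} \left(-70\right) = \left(-6\right) \frac{5}{4} \left(-70\right) = \left(- \frac{15}{2}\right) \left(-70\right) = 525$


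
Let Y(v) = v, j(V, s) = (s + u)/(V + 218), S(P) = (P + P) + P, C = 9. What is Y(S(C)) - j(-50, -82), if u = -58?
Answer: 167/6 ≈ 27.833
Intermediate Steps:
S(P) = 3*P (S(P) = 2*P + P = 3*P)
j(V, s) = (-58 + s)/(218 + V) (j(V, s) = (s - 58)/(V + 218) = (-58 + s)/(218 + V))
Y(S(C)) - j(-50, -82) = 3*9 - (-58 - 82)/(218 - 50) = 27 - (-140)/168 = 27 - 1*(-⅚) = 27 + ⅚ = 167/6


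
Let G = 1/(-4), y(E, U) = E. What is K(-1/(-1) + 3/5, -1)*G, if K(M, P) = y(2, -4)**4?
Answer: -4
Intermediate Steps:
G = -1/4 ≈ -0.25000
K(M, P) = 16 (K(M, P) = 2**4 = 16)
K(-1/(-1) + 3/5, -1)*G = 16*(-1/4) = -4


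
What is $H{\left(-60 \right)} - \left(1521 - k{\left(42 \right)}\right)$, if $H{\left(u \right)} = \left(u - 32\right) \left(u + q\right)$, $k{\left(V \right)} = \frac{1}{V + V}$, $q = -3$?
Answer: $\frac{359101}{84} \approx 4275.0$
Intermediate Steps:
$k{\left(V \right)} = \frac{1}{2 V}$
$H{\left(u \right)} = \left(-32 + u\right) \left(-3 + u\right)$ ($H{\left(u \right)} = \left(u - 32\right) \left(u - 3\right) = \left(-32 + u\right) \left(-3 + u\right)$)
$H{\left(-60 \right)} - \left(1521 - k{\left(42 \right)}\right) = \left(96 + \left(-60\right)^{2} - -2100\right) - \left(1521 - \frac{1}{2 \cdot 42}\right) = \left(96 + 3600 + 2100\right) - \left(1521 - \frac{1}{2} \cdot \frac{1}{42}\right) = 5796 - \left(1521 - \frac{1}{84}\right) = 5796 - \frac{127763}{84} = \frac{359101}{84}$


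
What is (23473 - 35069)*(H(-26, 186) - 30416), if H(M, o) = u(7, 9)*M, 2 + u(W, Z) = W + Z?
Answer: 356924880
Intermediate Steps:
u(W, Z) = -2 + W + Z (u(W, Z) = -2 + (W + Z) = -2 + W + Z)
H(M, o) = 14*M (H(M, o) = (-2 + 7 + 9)*M = 14*M)
(23473 - 35069)*(H(-26, 186) - 30416) = (23473 - 35069)*(14*(-26) - 30416) = -11596*(-364 - 30416) = -11596*(-30780) = 356924880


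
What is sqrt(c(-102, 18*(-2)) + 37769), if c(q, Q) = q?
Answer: sqrt(37667) ≈ 194.08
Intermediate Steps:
sqrt(c(-102, 18*(-2)) + 37769) = sqrt(-102 + 37769) = sqrt(37667)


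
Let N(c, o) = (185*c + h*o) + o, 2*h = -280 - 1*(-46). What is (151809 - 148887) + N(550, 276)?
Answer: 72656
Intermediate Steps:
h = -117 (h = (-280 - 1*(-46))/2 = (-280 + 46)/2 = (½)*(-234) = -117)
N(c, o) = -116*o + 185*c (N(c, o) = (185*c - 117*o) + o = (-117*o + 185*c) + o = -116*o + 185*c)
(151809 - 148887) + N(550, 276) = (151809 - 148887) + (-116*276 + 185*550) = 2922 + (-32016 + 101750) = 2922 + 69734 = 72656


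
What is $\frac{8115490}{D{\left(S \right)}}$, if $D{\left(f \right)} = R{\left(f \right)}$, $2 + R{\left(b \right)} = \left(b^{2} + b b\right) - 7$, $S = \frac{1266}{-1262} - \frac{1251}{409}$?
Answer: $\frac{540530346843133090}{1598330598399} \approx 3.3818 \cdot 10^{5}$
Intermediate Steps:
$S = - \frac{1048278}{258079}$ ($S = 1266 \left(- \frac{1}{1262}\right) - \frac{1251}{409} = - \frac{633}{631} - \frac{1251}{409} = - \frac{1048278}{258079} \approx -4.0619$)
$R{\left(b \right)} = -9 + 2 b^{2}$ ($R{\left(b \right)} = -2 - \left(7 - b^{2} - b b\right) = -2 + \left(\left(b^{2} + b^{2}\right) - 7\right) = -2 + \left(2 b^{2} - 7\right) = -2 + \left(-7 + 2 b^{2}\right) = -9 + 2 b^{2}$)
$D{\left(f \right)} = -9 + 2 f^{2}$
$\frac{8115490}{D{\left(S \right)}} = \frac{8115490}{-9 + 2 \left(- \frac{1048278}{258079}\right)^{2}} = \frac{8115490}{-9 + 2 \cdot \frac{1098886765284}{66604770241}} = \frac{8115490}{-9 + \frac{2197773530568}{66604770241}} = \frac{8115490}{\frac{1598330598399}{66604770241}} = 8115490 \cdot \frac{66604770241}{1598330598399} = \frac{540530346843133090}{1598330598399}$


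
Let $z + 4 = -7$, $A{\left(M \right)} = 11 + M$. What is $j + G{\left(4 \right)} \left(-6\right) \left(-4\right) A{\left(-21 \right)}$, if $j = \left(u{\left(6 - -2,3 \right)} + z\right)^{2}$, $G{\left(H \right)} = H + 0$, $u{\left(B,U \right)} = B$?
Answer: $-951$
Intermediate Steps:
$G{\left(H \right)} = H$
$z = -11$ ($z = -4 - 7 = -11$)
$j = 9$ ($j = \left(\left(6 - -2\right) - 11\right)^{2} = \left(\left(6 + 2\right) - 11\right)^{2} = \left(8 - 11\right)^{2} = \left(-3\right)^{2} = 9$)
$j + G{\left(4 \right)} \left(-6\right) \left(-4\right) A{\left(-21 \right)} = 9 + 4 \left(-6\right) \left(-4\right) \left(11 - 21\right) = 9 + \left(-24\right) \left(-4\right) \left(-10\right) = 9 + 96 \left(-10\right) = 9 - 960 = -951$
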